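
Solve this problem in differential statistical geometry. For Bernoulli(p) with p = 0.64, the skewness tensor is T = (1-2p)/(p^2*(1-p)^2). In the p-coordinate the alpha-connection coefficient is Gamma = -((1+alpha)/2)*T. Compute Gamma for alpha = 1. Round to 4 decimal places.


Skewness (Amari-Chentsov) tensor: T = (1-2p)/(p^2*(1-p)^2).
p = 0.64, 1-2p = -0.28, p^2 = 0.4096, (1-p)^2 = 0.1296.
T = -0.28/(0.4096 * 0.1296) = -5.274643.
In the p-coordinate, Gamma^(alpha) = Gamma^(0) - (alpha/2)*T with Gamma^(0) = (1/2)*g'(p) = -T/2,
so Gamma^(alpha) = -((1+alpha)/2)*T.
alpha = 1, -(1+alpha)/2 = -1.0.
Gamma = -1.0 * -5.274643 = 5.2746

5.2746


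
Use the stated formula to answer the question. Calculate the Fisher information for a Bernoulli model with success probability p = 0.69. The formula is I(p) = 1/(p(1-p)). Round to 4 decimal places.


For Bernoulli(p), Fisher information is I(p) = 1/(p*(1-p)).
p = 0.69, 1-p = 0.31.
p*(1-p) = 0.2139.
I(p) = 1/0.2139 = 4.6751

4.6751


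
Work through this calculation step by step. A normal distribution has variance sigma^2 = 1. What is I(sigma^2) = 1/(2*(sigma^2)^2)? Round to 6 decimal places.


Fisher information for variance: I(sigma^2) = 1/(2*sigma^4).
sigma^2 = 1, so sigma^4 = 1.
I = 1/(2*1) = 1/2 = 0.500000

0.500000


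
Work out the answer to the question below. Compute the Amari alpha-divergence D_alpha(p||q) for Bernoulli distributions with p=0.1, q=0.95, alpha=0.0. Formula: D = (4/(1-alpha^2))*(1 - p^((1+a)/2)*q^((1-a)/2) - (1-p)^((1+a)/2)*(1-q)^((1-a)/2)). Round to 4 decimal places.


Amari alpha-divergence:
D = (4/(1-alpha^2))*(1 - p^((1+a)/2)*q^((1-a)/2) - (1-p)^((1+a)/2)*(1-q)^((1-a)/2)).
alpha = 0.0, p = 0.1, q = 0.95.
e1 = (1+alpha)/2 = 0.5, e2 = (1-alpha)/2 = 0.5.
t1 = p^e1 * q^e2 = 0.1^0.5 * 0.95^0.5 = 0.308221.
t2 = (1-p)^e1 * (1-q)^e2 = 0.9^0.5 * 0.05^0.5 = 0.212132.
4/(1-alpha^2) = 4.0.
D = 4.0*(1 - 0.308221 - 0.212132) = 1.9186

1.9186


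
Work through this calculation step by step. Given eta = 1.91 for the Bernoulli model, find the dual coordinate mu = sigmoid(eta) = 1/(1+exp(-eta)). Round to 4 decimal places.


Dual coordinate (expectation parameter) for Bernoulli:
mu = 1/(1+exp(-eta)).
eta = 1.91.
exp(-eta) = exp(-1.91) = 0.14808.
mu = 1/(1+0.14808) = 0.8710

0.8710


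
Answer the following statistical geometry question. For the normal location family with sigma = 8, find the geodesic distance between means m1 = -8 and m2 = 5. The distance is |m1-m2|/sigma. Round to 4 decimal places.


On the fixed-variance normal subfamily, geodesic distance = |m1-m2|/sigma.
|-8 - 5| = 13.
sigma = 8.
d = 13/8 = 1.6250

1.6250


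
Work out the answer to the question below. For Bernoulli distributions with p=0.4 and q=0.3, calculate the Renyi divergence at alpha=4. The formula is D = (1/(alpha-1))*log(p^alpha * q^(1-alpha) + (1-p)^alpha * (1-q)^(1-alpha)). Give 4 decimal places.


Renyi divergence of order alpha between Bernoulli distributions:
D = (1/(alpha-1))*log(p^alpha * q^(1-alpha) + (1-p)^alpha * (1-q)^(1-alpha)).
alpha = 4, p = 0.4, q = 0.3.
p^alpha * q^(1-alpha) = 0.4^4 * 0.3^-3 = 0.948148.
(1-p)^alpha * (1-q)^(1-alpha) = 0.6^4 * 0.7^-3 = 0.377843.
sum = 0.948148 + 0.377843 = 1.325991.
D = (1/3)*log(1.325991) = 0.0941

0.0941


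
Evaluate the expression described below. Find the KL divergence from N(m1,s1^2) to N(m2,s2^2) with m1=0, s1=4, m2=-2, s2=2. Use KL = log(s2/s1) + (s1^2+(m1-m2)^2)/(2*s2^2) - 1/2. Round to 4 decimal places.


KL divergence between normal distributions:
KL = log(s2/s1) + (s1^2 + (m1-m2)^2)/(2*s2^2) - 1/2.
log(2/4) = -0.693147.
(4^2 + (0--2)^2)/(2*2^2) = (16 + 4)/8 = 2.5.
KL = -0.693147 + 2.5 - 0.5 = 1.3069

1.3069


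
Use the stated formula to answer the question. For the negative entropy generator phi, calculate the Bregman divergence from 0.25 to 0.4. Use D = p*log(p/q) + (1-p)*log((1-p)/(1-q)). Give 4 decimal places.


Bregman divergence with negative entropy generator:
D = p*log(p/q) + (1-p)*log((1-p)/(1-q)).
p = 0.25, q = 0.4.
p*log(p/q) = 0.25*log(0.25/0.4) = -0.117501.
(1-p)*log((1-p)/(1-q)) = 0.75*log(0.75/0.6) = 0.167358.
D = -0.117501 + 0.167358 = 0.0499

0.0499


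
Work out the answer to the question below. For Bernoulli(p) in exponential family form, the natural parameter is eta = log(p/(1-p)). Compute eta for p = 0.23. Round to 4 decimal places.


Natural parameter for Bernoulli: eta = log(p/(1-p)).
p = 0.23, 1-p = 0.77.
p/(1-p) = 0.298701.
eta = log(0.298701) = -1.2083

-1.2083


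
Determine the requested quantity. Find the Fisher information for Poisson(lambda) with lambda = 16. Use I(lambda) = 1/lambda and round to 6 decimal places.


Fisher information for Poisson: I(lambda) = 1/lambda.
lambda = 16.
I(lambda) = 1/16 = 0.062500

0.062500


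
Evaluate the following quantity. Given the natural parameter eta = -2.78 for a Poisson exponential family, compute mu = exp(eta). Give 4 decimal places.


Expectation parameter for Poisson exponential family:
mu = exp(eta).
eta = -2.78.
mu = exp(-2.78) = 0.0620

0.0620


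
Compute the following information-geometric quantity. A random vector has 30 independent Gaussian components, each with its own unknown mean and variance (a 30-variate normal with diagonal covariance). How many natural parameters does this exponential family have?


Exponential family dimension calculation:
Each univariate normal has two natural parameters (mu/sigma^2 and -1/(2 sigma^2)).
With 30 independent components, dim = 2 * 30 = 60.

60


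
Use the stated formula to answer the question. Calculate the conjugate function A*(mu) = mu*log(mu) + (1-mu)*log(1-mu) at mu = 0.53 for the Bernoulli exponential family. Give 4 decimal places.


Legendre transform for Bernoulli:
A*(mu) = mu*log(mu) + (1-mu)*log(1-mu).
mu = 0.53, 1-mu = 0.47.
mu*log(mu) = 0.53*log(0.53) = -0.336485.
(1-mu)*log(1-mu) = 0.47*log(0.47) = -0.354861.
A* = -0.336485 + -0.354861 = -0.6913

-0.6913


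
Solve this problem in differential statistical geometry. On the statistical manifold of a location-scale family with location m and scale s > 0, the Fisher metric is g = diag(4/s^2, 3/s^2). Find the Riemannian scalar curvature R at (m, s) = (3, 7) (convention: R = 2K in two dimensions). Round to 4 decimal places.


The metric has the form g = (A dm^2 + B ds^2)/s^2 with A = 4, B = 3.
Substitute u = sqrt(A/B)*m: g = B*(du^2 + ds^2)/s^2, i.e. B times the
Poincare upper half-plane metric, which has constant Gaussian curvature -1.
Scaling a 2D metric by a constant c divides the Gaussian curvature by c,
so K = -1/B = -1/(3) = -0.3333 everywhere (the point (m, s) = (3, 7) is irrelevant:
the curvature is constant).
Scalar curvature in dimension 2: R = 2K = -2/(3) = -0.6667.

-0.6667


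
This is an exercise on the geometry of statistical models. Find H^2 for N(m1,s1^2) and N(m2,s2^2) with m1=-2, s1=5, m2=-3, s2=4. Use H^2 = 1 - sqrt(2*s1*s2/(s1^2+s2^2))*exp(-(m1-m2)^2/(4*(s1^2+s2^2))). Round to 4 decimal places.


Squared Hellinger distance for Gaussians:
H^2 = 1 - sqrt(2*s1*s2/(s1^2+s2^2)) * exp(-(m1-m2)^2/(4*(s1^2+s2^2))).
s1^2 = 25, s2^2 = 16, s1^2+s2^2 = 41.
sqrt(2*5*4/(41)) = 0.98773.
(m1-m2)^2 = (1)^2 = 1.
exp(-1/(4*41)) = exp(-0.006098) = 0.993921.
H^2 = 1 - 0.98773*0.993921 = 0.0183

0.0183


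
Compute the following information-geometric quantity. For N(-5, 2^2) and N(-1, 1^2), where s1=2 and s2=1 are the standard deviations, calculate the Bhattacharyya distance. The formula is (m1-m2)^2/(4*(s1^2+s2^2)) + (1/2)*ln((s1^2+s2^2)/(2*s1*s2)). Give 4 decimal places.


Bhattacharyya distance between two Gaussians:
DB = (m1-m2)^2/(4*(s1^2+s2^2)) + (1/2)*ln((s1^2+s2^2)/(2*s1*s2)).
(m1-m2)^2 = (-4)^2 = 16.
s1^2+s2^2 = 4 + 1 = 5.
term1 = 16/20 = 0.8.
term2 = 0.5*ln(5/4.0) = 0.111572.
DB = 0.8 + 0.111572 = 0.9116

0.9116


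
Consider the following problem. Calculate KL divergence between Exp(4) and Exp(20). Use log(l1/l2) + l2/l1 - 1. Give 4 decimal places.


KL divergence for exponential family:
KL = log(l1/l2) + l2/l1 - 1.
log(4/20) = -1.609438.
20/4 = 5.0.
KL = -1.609438 + 5.0 - 1 = 2.3906

2.3906


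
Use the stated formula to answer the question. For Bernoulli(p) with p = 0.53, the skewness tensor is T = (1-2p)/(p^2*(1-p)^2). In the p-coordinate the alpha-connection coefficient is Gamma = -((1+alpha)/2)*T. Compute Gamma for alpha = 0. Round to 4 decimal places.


Skewness (Amari-Chentsov) tensor: T = (1-2p)/(p^2*(1-p)^2).
p = 0.53, 1-2p = -0.06, p^2 = 0.2809, (1-p)^2 = 0.2209.
T = -0.06/(0.2809 * 0.2209) = -0.96695.
In the p-coordinate, Gamma^(alpha) = Gamma^(0) - (alpha/2)*T with Gamma^(0) = (1/2)*g'(p) = -T/2,
so Gamma^(alpha) = -((1+alpha)/2)*T.
alpha = 0, -(1+alpha)/2 = -0.5.
Gamma = -0.5 * -0.96695 = 0.4835

0.4835


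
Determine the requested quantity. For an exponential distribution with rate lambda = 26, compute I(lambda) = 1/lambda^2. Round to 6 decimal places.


Fisher information for exponential: I(lambda) = 1/lambda^2.
lambda = 26, lambda^2 = 676.
I = 1/676 = 0.001479

0.001479


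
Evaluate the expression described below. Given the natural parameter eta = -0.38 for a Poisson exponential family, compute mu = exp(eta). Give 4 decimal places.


Expectation parameter for Poisson exponential family:
mu = exp(eta).
eta = -0.38.
mu = exp(-0.38) = 0.6839

0.6839


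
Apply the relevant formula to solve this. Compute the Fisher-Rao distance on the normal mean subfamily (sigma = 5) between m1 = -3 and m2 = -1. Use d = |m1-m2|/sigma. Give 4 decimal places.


On the fixed-variance normal subfamily, geodesic distance = |m1-m2|/sigma.
|-3 - -1| = 2.
sigma = 5.
d = 2/5 = 0.4000

0.4000


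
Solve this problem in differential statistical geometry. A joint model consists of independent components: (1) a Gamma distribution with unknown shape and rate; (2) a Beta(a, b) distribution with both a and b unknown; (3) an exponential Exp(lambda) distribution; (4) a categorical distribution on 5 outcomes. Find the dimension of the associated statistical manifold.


The dimension of a statistical manifold equals the number of free
(independent) real parameters of the model. For a product of independent
blocks the parameter counts add.
- Gamma (shape, rate): 2.
- Beta (a, b): 2.
- exponential (lambda): 1.
- categorical on 5 outcomes (probabilities sum to 1): 5-1 = 4.
Total = 2 + 2 + 1 + 4 = 9.
Dimension = 9

9


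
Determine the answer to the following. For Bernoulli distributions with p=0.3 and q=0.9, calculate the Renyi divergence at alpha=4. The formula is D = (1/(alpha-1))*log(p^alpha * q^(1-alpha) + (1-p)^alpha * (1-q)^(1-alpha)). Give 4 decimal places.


Renyi divergence of order alpha between Bernoulli distributions:
D = (1/(alpha-1))*log(p^alpha * q^(1-alpha) + (1-p)^alpha * (1-q)^(1-alpha)).
alpha = 4, p = 0.3, q = 0.9.
p^alpha * q^(1-alpha) = 0.3^4 * 0.9^-3 = 0.011111.
(1-p)^alpha * (1-q)^(1-alpha) = 0.7^4 * 0.1^-3 = 240.1.
sum = 0.011111 + 240.1 = 240.111111.
D = (1/3)*log(240.111111) = 1.8270

1.8270


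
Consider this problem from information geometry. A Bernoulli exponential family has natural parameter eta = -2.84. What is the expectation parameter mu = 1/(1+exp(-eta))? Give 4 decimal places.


Dual coordinate (expectation parameter) for Bernoulli:
mu = 1/(1+exp(-eta)).
eta = -2.84.
exp(-eta) = exp(2.84) = 17.115766.
mu = 1/(1+17.115766) = 0.0552

0.0552


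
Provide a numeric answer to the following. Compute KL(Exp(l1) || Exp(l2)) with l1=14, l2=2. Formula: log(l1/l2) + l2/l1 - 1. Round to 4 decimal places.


KL divergence for exponential family:
KL = log(l1/l2) + l2/l1 - 1.
log(14/2) = 1.94591.
2/14 = 0.142857.
KL = 1.94591 + 0.142857 - 1 = 1.0888

1.0888


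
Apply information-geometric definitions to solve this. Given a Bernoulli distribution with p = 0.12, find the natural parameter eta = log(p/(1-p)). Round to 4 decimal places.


Natural parameter for Bernoulli: eta = log(p/(1-p)).
p = 0.12, 1-p = 0.88.
p/(1-p) = 0.136364.
eta = log(0.136364) = -1.9924

-1.9924


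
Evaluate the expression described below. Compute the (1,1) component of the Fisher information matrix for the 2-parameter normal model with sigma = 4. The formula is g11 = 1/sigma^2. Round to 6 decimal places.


For the 2-parameter normal family, the Fisher metric has:
  g11 = 1/sigma^2, g22 = 2/sigma^2.
sigma = 4, sigma^2 = 16.
g11 = 0.062500

0.062500


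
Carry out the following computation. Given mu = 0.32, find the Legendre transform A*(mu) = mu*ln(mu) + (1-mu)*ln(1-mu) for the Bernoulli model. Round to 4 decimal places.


Legendre transform for Bernoulli:
A*(mu) = mu*log(mu) + (1-mu)*log(1-mu).
mu = 0.32, 1-mu = 0.68.
mu*log(mu) = 0.32*log(0.32) = -0.364619.
(1-mu)*log(1-mu) = 0.68*log(0.68) = -0.26225.
A* = -0.364619 + -0.26225 = -0.6269

-0.6269


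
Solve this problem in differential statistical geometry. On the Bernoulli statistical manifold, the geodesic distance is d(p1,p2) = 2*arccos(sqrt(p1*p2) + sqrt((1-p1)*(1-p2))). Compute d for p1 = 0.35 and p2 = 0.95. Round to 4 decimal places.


Geodesic distance on Bernoulli manifold:
d(p1,p2) = 2*arccos(sqrt(p1*p2) + sqrt((1-p1)*(1-p2))).
sqrt(p1*p2) = sqrt(0.35*0.95) = 0.576628.
sqrt((1-p1)*(1-p2)) = sqrt(0.65*0.05) = 0.180278.
arg = 0.576628 + 0.180278 = 0.756906.
d = 2*arccos(0.756906) = 1.4245

1.4245


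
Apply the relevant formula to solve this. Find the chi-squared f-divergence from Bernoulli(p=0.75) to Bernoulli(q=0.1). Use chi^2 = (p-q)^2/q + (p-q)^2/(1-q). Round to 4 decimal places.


Chi-squared divergence between Bernoulli distributions:
chi^2 = (p-q)^2/q + (p-q)^2/(1-q).
p = 0.75, q = 0.1, p-q = 0.65.
(p-q)^2 = 0.4225.
term1 = 0.4225/0.1 = 4.225.
term2 = 0.4225/0.9 = 0.469444.
chi^2 = 4.225 + 0.469444 = 4.6944

4.6944


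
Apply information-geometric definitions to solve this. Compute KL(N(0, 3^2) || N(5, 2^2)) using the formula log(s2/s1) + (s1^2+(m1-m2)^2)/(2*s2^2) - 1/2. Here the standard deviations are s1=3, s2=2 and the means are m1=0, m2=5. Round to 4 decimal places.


KL divergence between normal distributions:
KL = log(s2/s1) + (s1^2 + (m1-m2)^2)/(2*s2^2) - 1/2.
log(2/3) = -0.405465.
(3^2 + (0-5)^2)/(2*2^2) = (9 + 25)/8 = 4.25.
KL = -0.405465 + 4.25 - 0.5 = 3.3445

3.3445


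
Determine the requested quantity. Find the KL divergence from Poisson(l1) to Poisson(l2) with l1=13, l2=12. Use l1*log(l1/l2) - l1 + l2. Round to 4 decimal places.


KL divergence for Poisson:
KL = l1*log(l1/l2) - l1 + l2.
l1 = 13, l2 = 12.
log(13/12) = 0.080043.
l1*log(l1/l2) = 13 * 0.080043 = 1.040555.
KL = 1.040555 - 13 + 12 = 0.0406

0.0406


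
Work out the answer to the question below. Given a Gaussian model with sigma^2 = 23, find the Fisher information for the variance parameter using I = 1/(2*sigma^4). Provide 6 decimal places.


Fisher information for variance: I(sigma^2) = 1/(2*sigma^4).
sigma^2 = 23, so sigma^4 = 529.
I = 1/(2*529) = 1/1058 = 0.000945

0.000945


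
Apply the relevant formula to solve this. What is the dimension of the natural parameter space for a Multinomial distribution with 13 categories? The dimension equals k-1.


Exponential family dimension calculation:
For Multinomial with k=13 categories, dim = k-1 = 12.

12


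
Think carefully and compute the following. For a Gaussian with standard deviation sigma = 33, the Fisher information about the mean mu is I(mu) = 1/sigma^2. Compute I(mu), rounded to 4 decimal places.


The Fisher information for the mean of a normal distribution is I(mu) = 1/sigma^2.
sigma = 33, so sigma^2 = 1089.
I(mu) = 1/1089 = 0.0009

0.0009


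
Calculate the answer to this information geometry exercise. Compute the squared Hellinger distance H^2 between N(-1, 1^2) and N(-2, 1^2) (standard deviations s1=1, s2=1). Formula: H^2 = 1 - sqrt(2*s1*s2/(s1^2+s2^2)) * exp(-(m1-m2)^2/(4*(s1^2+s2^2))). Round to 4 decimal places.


Squared Hellinger distance for Gaussians:
H^2 = 1 - sqrt(2*s1*s2/(s1^2+s2^2)) * exp(-(m1-m2)^2/(4*(s1^2+s2^2))).
s1^2 = 1, s2^2 = 1, s1^2+s2^2 = 2.
sqrt(2*1*1/(2)) = 1.0.
(m1-m2)^2 = (1)^2 = 1.
exp(-1/(4*2)) = exp(-0.125) = 0.882497.
H^2 = 1 - 1.0*0.882497 = 0.1175

0.1175


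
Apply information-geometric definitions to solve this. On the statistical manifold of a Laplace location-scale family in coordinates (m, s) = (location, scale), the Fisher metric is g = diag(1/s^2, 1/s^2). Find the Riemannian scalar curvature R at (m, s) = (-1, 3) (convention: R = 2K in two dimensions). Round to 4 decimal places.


The metric has the form g = (A dm^2 + B ds^2)/s^2 with A = 1, B = 1.
Substitute u = sqrt(A/B)*m: g = B*(du^2 + ds^2)/s^2, i.e. B times the
Poincare upper half-plane metric, which has constant Gaussian curvature -1.
Scaling a 2D metric by a constant c divides the Gaussian curvature by c,
so K = -1/B = -1/(1) = -1.0000 everywhere (the point (m, s) = (-1, 3) is irrelevant:
the curvature is constant).
Scalar curvature in dimension 2: R = 2K = -2/(1) = -2.0000.

-2.0000


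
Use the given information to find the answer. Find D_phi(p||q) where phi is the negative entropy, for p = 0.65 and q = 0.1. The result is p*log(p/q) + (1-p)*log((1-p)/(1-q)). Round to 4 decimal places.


Bregman divergence with negative entropy generator:
D = p*log(p/q) + (1-p)*log((1-p)/(1-q)).
p = 0.65, q = 0.1.
p*log(p/q) = 0.65*log(0.65/0.1) = 1.216671.
(1-p)*log((1-p)/(1-q)) = 0.35*log(0.35/0.9) = -0.330562.
D = 1.216671 + -0.330562 = 0.8861

0.8861


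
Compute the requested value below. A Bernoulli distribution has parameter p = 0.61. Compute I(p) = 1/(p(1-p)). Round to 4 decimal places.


For Bernoulli(p), Fisher information is I(p) = 1/(p*(1-p)).
p = 0.61, 1-p = 0.39.
p*(1-p) = 0.2379.
I(p) = 1/0.2379 = 4.2034

4.2034


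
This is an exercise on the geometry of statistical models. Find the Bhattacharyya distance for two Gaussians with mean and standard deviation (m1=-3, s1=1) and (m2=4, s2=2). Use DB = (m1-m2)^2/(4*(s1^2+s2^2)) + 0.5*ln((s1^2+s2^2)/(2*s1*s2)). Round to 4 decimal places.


Bhattacharyya distance between two Gaussians:
DB = (m1-m2)^2/(4*(s1^2+s2^2)) + (1/2)*ln((s1^2+s2^2)/(2*s1*s2)).
(m1-m2)^2 = (-7)^2 = 49.
s1^2+s2^2 = 1 + 4 = 5.
term1 = 49/20 = 2.45.
term2 = 0.5*ln(5/4.0) = 0.111572.
DB = 2.45 + 0.111572 = 2.5616

2.5616


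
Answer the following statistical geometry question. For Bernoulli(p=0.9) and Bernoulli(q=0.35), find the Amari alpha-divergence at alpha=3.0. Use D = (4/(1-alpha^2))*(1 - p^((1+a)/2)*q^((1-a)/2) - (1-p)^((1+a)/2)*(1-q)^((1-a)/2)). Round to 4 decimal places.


Amari alpha-divergence:
D = (4/(1-alpha^2))*(1 - p^((1+a)/2)*q^((1-a)/2) - (1-p)^((1+a)/2)*(1-q)^((1-a)/2)).
alpha = 3.0, p = 0.9, q = 0.35.
e1 = (1+alpha)/2 = 2.0, e2 = (1-alpha)/2 = -1.0.
t1 = p^e1 * q^e2 = 0.9^2.0 * 0.35^-1.0 = 2.314286.
t2 = (1-p)^e1 * (1-q)^e2 = 0.1^2.0 * 0.65^-1.0 = 0.015385.
4/(1-alpha^2) = -0.5.
D = -0.5*(1 - 2.314286 - 0.015385) = 0.6648

0.6648


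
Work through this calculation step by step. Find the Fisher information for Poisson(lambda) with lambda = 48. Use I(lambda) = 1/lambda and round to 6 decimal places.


Fisher information for Poisson: I(lambda) = 1/lambda.
lambda = 48.
I(lambda) = 1/48 = 0.020833

0.020833


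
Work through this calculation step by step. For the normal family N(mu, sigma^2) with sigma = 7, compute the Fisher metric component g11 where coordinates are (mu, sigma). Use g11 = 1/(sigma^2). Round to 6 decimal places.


For the 2-parameter normal family, the Fisher metric has:
  g11 = 1/sigma^2, g22 = 2/sigma^2.
sigma = 7, sigma^2 = 49.
g11 = 0.020408

0.020408


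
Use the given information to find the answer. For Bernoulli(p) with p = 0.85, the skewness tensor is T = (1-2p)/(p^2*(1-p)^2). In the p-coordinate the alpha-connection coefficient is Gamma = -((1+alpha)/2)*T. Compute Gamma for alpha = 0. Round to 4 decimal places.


Skewness (Amari-Chentsov) tensor: T = (1-2p)/(p^2*(1-p)^2).
p = 0.85, 1-2p = -0.7, p^2 = 0.7225, (1-p)^2 = 0.0225.
T = -0.7/(0.7225 * 0.0225) = -43.060361.
In the p-coordinate, Gamma^(alpha) = Gamma^(0) - (alpha/2)*T with Gamma^(0) = (1/2)*g'(p) = -T/2,
so Gamma^(alpha) = -((1+alpha)/2)*T.
alpha = 0, -(1+alpha)/2 = -0.5.
Gamma = -0.5 * -43.060361 = 21.5302

21.5302


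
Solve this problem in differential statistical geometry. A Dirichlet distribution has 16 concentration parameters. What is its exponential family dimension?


Exponential family dimension calculation:
Dirichlet with 16 components has 16 natural parameters.

16


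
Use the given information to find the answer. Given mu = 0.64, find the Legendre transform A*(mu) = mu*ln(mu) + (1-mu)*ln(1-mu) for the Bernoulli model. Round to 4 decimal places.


Legendre transform for Bernoulli:
A*(mu) = mu*log(mu) + (1-mu)*log(1-mu).
mu = 0.64, 1-mu = 0.36.
mu*log(mu) = 0.64*log(0.64) = -0.285624.
(1-mu)*log(1-mu) = 0.36*log(0.36) = -0.367794.
A* = -0.285624 + -0.367794 = -0.6534

-0.6534


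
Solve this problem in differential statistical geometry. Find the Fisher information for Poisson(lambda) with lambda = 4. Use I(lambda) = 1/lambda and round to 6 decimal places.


Fisher information for Poisson: I(lambda) = 1/lambda.
lambda = 4.
I(lambda) = 1/4 = 0.250000

0.250000


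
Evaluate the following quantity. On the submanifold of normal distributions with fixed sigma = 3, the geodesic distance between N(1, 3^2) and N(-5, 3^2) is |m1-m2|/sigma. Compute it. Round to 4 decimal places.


On the fixed-variance normal subfamily, geodesic distance = |m1-m2|/sigma.
|1 - -5| = 6.
sigma = 3.
d = 6/3 = 2.0000

2.0000


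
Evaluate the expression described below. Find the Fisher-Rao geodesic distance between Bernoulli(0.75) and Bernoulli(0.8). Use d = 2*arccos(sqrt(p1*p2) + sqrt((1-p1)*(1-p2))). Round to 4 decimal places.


Geodesic distance on Bernoulli manifold:
d(p1,p2) = 2*arccos(sqrt(p1*p2) + sqrt((1-p1)*(1-p2))).
sqrt(p1*p2) = sqrt(0.75*0.8) = 0.774597.
sqrt((1-p1)*(1-p2)) = sqrt(0.25*0.2) = 0.223607.
arg = 0.774597 + 0.223607 = 0.998203.
d = 2*arccos(0.998203) = 0.1199

0.1199


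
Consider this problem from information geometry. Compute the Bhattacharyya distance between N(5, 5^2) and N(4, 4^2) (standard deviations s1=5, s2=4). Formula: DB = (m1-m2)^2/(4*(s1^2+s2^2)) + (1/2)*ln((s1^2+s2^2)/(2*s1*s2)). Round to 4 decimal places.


Bhattacharyya distance between two Gaussians:
DB = (m1-m2)^2/(4*(s1^2+s2^2)) + (1/2)*ln((s1^2+s2^2)/(2*s1*s2)).
(m1-m2)^2 = (1)^2 = 1.
s1^2+s2^2 = 25 + 16 = 41.
term1 = 1/164 = 0.006098.
term2 = 0.5*ln(41/40.0) = 0.012346.
DB = 0.006098 + 0.012346 = 0.0184

0.0184


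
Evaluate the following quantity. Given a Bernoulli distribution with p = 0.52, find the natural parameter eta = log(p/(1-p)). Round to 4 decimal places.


Natural parameter for Bernoulli: eta = log(p/(1-p)).
p = 0.52, 1-p = 0.48.
p/(1-p) = 1.083333.
eta = log(1.083333) = 0.0800

0.0800


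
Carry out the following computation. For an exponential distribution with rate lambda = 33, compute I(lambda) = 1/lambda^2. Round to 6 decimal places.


Fisher information for exponential: I(lambda) = 1/lambda^2.
lambda = 33, lambda^2 = 1089.
I = 1/1089 = 0.000918

0.000918


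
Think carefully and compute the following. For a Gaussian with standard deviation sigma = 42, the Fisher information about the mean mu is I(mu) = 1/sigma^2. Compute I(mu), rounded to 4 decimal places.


The Fisher information for the mean of a normal distribution is I(mu) = 1/sigma^2.
sigma = 42, so sigma^2 = 1764.
I(mu) = 1/1764 = 0.0006

0.0006


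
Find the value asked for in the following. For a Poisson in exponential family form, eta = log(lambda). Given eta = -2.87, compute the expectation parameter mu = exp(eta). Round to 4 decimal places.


Expectation parameter for Poisson exponential family:
mu = exp(eta).
eta = -2.87.
mu = exp(-2.87) = 0.0567

0.0567


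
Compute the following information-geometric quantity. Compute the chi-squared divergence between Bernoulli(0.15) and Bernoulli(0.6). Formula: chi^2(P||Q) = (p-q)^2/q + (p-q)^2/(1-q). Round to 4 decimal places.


Chi-squared divergence between Bernoulli distributions:
chi^2 = (p-q)^2/q + (p-q)^2/(1-q).
p = 0.15, q = 0.6, p-q = -0.45.
(p-q)^2 = 0.2025.
term1 = 0.2025/0.6 = 0.3375.
term2 = 0.2025/0.4 = 0.50625.
chi^2 = 0.3375 + 0.50625 = 0.8437

0.8437


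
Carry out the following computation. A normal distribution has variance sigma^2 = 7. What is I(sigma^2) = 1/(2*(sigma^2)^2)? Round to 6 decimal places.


Fisher information for variance: I(sigma^2) = 1/(2*sigma^4).
sigma^2 = 7, so sigma^4 = 49.
I = 1/(2*49) = 1/98 = 0.010204

0.010204


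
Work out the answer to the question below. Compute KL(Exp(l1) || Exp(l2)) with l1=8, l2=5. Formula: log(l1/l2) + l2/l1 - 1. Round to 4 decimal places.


KL divergence for exponential family:
KL = log(l1/l2) + l2/l1 - 1.
log(8/5) = 0.470004.
5/8 = 0.625.
KL = 0.470004 + 0.625 - 1 = 0.0950

0.0950


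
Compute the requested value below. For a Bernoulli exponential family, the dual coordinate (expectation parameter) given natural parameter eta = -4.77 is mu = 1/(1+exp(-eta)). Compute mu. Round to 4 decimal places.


Dual coordinate (expectation parameter) for Bernoulli:
mu = 1/(1+exp(-eta)).
eta = -4.77.
exp(-eta) = exp(4.77) = 117.919242.
mu = 1/(1+117.919242) = 0.0084

0.0084


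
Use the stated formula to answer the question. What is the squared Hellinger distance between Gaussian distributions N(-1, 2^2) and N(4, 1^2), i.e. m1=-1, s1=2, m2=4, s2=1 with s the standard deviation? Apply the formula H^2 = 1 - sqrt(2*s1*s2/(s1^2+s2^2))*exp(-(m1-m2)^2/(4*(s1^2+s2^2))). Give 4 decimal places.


Squared Hellinger distance for Gaussians:
H^2 = 1 - sqrt(2*s1*s2/(s1^2+s2^2)) * exp(-(m1-m2)^2/(4*(s1^2+s2^2))).
s1^2 = 4, s2^2 = 1, s1^2+s2^2 = 5.
sqrt(2*2*1/(5)) = 0.894427.
(m1-m2)^2 = (-5)^2 = 25.
exp(-25/(4*5)) = exp(-1.25) = 0.286505.
H^2 = 1 - 0.894427*0.286505 = 0.7437

0.7437


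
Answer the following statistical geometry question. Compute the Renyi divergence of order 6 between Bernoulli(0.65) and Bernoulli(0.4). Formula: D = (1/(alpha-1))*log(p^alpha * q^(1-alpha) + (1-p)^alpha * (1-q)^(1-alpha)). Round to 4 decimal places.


Renyi divergence of order alpha between Bernoulli distributions:
D = (1/(alpha-1))*log(p^alpha * q^(1-alpha) + (1-p)^alpha * (1-q)^(1-alpha)).
alpha = 6, p = 0.65, q = 0.4.
p^alpha * q^(1-alpha) = 0.65^6 * 0.4^-5 = 7.365126.
(1-p)^alpha * (1-q)^(1-alpha) = 0.35^6 * 0.6^-5 = 0.02364.
sum = 7.365126 + 0.02364 = 7.388766.
D = (1/5)*log(7.388766) = 0.4000

0.4000


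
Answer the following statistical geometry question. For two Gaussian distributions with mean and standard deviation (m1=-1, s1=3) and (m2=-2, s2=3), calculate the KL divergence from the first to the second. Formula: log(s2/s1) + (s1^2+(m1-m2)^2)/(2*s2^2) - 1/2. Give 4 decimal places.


KL divergence between normal distributions:
KL = log(s2/s1) + (s1^2 + (m1-m2)^2)/(2*s2^2) - 1/2.
log(3/3) = 0.0.
(3^2 + (-1--2)^2)/(2*3^2) = (9 + 1)/18 = 0.555556.
KL = 0.0 + 0.555556 - 0.5 = 0.0556

0.0556


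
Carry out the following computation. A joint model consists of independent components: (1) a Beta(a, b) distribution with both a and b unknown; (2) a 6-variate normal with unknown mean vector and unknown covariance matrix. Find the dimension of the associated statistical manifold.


The dimension of a statistical manifold equals the number of free
(independent) real parameters of the model. For a product of independent
blocks the parameter counts add.
- Beta (a, b): 2.
- 6-variate normal: 6 (mean) + 6*7/2 = 21 (symmetric covariance) = 27.
Total = 2 + 27 = 29.
Dimension = 29

29


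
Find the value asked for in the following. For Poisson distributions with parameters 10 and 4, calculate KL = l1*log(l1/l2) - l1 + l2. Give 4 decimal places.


KL divergence for Poisson:
KL = l1*log(l1/l2) - l1 + l2.
l1 = 10, l2 = 4.
log(10/4) = 0.916291.
l1*log(l1/l2) = 10 * 0.916291 = 9.162907.
KL = 9.162907 - 10 + 4 = 3.1629

3.1629


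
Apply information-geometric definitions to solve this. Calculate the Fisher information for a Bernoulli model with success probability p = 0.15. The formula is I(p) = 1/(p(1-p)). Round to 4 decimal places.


For Bernoulli(p), Fisher information is I(p) = 1/(p*(1-p)).
p = 0.15, 1-p = 0.85.
p*(1-p) = 0.1275.
I(p) = 1/0.1275 = 7.8431

7.8431


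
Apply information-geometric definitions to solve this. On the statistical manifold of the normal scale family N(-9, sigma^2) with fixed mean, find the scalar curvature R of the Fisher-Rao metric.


This family has a single free parameter, so its statistical manifold
is 1-dimensional. The Riemann curvature tensor of any 1-dimensional
Riemannian manifold vanishes identically, so R = 0.

0


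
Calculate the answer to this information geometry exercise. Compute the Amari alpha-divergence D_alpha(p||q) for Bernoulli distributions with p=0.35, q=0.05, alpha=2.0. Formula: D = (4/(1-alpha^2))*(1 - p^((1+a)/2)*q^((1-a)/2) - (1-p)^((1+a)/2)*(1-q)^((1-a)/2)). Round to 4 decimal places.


Amari alpha-divergence:
D = (4/(1-alpha^2))*(1 - p^((1+a)/2)*q^((1-a)/2) - (1-p)^((1+a)/2)*(1-q)^((1-a)/2)).
alpha = 2.0, p = 0.35, q = 0.05.
e1 = (1+alpha)/2 = 1.5, e2 = (1-alpha)/2 = -0.5.
t1 = p^e1 * q^e2 = 0.35^1.5 * 0.05^-0.5 = 0.926013.
t2 = (1-p)^e1 * (1-q)^e2 = 0.65^1.5 * 0.95^-0.5 = 0.537661.
4/(1-alpha^2) = -1.333333.
D = -1.333333*(1 - 0.926013 - 0.537661) = 0.6182

0.6182


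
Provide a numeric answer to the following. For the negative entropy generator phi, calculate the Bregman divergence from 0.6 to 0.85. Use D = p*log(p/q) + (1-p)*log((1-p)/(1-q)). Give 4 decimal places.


Bregman divergence with negative entropy generator:
D = p*log(p/q) + (1-p)*log((1-p)/(1-q)).
p = 0.6, q = 0.85.
p*log(p/q) = 0.6*log(0.6/0.85) = -0.208984.
(1-p)*log((1-p)/(1-q)) = 0.4*log(0.4/0.15) = 0.392332.
D = -0.208984 + 0.392332 = 0.1833

0.1833


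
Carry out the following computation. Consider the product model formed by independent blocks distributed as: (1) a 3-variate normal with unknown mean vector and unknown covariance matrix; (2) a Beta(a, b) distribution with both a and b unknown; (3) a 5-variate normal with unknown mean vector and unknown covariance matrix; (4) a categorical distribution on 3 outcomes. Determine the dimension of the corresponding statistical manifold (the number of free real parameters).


The dimension of a statistical manifold equals the number of free
(independent) real parameters of the model. For a product of independent
blocks the parameter counts add.
- 3-variate normal: 3 (mean) + 3*4/2 = 6 (symmetric covariance) = 9.
- Beta (a, b): 2.
- 5-variate normal: 5 (mean) + 5*6/2 = 15 (symmetric covariance) = 20.
- categorical on 3 outcomes (probabilities sum to 1): 3-1 = 2.
Total = 9 + 2 + 20 + 2 = 33.
Dimension = 33

33


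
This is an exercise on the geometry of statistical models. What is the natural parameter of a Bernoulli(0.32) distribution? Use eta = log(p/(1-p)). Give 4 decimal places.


Natural parameter for Bernoulli: eta = log(p/(1-p)).
p = 0.32, 1-p = 0.68.
p/(1-p) = 0.470588.
eta = log(0.470588) = -0.7538

-0.7538


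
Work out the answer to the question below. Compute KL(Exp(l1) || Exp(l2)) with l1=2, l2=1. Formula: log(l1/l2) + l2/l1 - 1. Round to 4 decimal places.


KL divergence for exponential family:
KL = log(l1/l2) + l2/l1 - 1.
log(2/1) = 0.693147.
1/2 = 0.5.
KL = 0.693147 + 0.5 - 1 = 0.1931

0.1931


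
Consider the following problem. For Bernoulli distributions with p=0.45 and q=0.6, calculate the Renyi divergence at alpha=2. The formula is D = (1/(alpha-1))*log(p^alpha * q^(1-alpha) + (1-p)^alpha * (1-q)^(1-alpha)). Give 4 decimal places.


Renyi divergence of order alpha between Bernoulli distributions:
D = (1/(alpha-1))*log(p^alpha * q^(1-alpha) + (1-p)^alpha * (1-q)^(1-alpha)).
alpha = 2, p = 0.45, q = 0.6.
p^alpha * q^(1-alpha) = 0.45^2 * 0.6^-1 = 0.3375.
(1-p)^alpha * (1-q)^(1-alpha) = 0.55^2 * 0.4^-1 = 0.75625.
sum = 0.3375 + 0.75625 = 1.09375.
D = (1/1)*log(1.09375) = 0.0896

0.0896


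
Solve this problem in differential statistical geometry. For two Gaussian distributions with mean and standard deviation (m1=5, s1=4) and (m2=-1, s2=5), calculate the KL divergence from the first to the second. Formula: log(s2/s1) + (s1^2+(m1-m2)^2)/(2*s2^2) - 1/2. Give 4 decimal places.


KL divergence between normal distributions:
KL = log(s2/s1) + (s1^2 + (m1-m2)^2)/(2*s2^2) - 1/2.
log(5/4) = 0.223144.
(4^2 + (5--1)^2)/(2*5^2) = (16 + 36)/50 = 1.04.
KL = 0.223144 + 1.04 - 0.5 = 0.7631

0.7631


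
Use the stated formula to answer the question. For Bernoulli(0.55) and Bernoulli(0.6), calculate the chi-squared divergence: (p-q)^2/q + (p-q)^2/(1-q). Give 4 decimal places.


Chi-squared divergence between Bernoulli distributions:
chi^2 = (p-q)^2/q + (p-q)^2/(1-q).
p = 0.55, q = 0.6, p-q = -0.05.
(p-q)^2 = 0.0025.
term1 = 0.0025/0.6 = 0.004167.
term2 = 0.0025/0.4 = 0.00625.
chi^2 = 0.004167 + 0.00625 = 0.0104

0.0104


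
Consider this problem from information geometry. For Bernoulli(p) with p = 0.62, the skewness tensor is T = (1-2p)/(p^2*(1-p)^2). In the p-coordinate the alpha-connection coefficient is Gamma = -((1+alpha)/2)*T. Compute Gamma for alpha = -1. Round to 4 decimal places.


Skewness (Amari-Chentsov) tensor: T = (1-2p)/(p^2*(1-p)^2).
p = 0.62, 1-2p = -0.24, p^2 = 0.3844, (1-p)^2 = 0.1444.
T = -0.24/(0.3844 * 0.1444) = -4.323751.
In the p-coordinate, Gamma^(alpha) = Gamma^(0) - (alpha/2)*T with Gamma^(0) = (1/2)*g'(p) = -T/2,
so Gamma^(alpha) = -((1+alpha)/2)*T.
alpha = -1, -(1+alpha)/2 = 0.0.
Gamma = 0.0 * -4.323751 = 0.0000

0.0000


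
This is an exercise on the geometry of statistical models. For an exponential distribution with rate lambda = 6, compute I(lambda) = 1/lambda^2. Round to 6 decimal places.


Fisher information for exponential: I(lambda) = 1/lambda^2.
lambda = 6, lambda^2 = 36.
I = 1/36 = 0.027778

0.027778


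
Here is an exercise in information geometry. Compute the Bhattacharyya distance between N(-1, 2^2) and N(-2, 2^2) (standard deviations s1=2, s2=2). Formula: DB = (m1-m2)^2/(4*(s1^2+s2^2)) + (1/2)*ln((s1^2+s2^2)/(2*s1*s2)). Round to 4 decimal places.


Bhattacharyya distance between two Gaussians:
DB = (m1-m2)^2/(4*(s1^2+s2^2)) + (1/2)*ln((s1^2+s2^2)/(2*s1*s2)).
(m1-m2)^2 = (1)^2 = 1.
s1^2+s2^2 = 4 + 4 = 8.
term1 = 1/32 = 0.03125.
term2 = 0.5*ln(8/8.0) = 0.0.
DB = 0.03125 + 0.0 = 0.0313

0.0313


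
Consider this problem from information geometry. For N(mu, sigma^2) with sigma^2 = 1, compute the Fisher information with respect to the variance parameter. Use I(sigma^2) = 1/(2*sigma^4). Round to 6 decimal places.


Fisher information for variance: I(sigma^2) = 1/(2*sigma^4).
sigma^2 = 1, so sigma^4 = 1.
I = 1/(2*1) = 1/2 = 0.500000

0.500000


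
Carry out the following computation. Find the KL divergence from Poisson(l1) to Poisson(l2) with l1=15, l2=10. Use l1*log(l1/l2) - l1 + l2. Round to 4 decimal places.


KL divergence for Poisson:
KL = l1*log(l1/l2) - l1 + l2.
l1 = 15, l2 = 10.
log(15/10) = 0.405465.
l1*log(l1/l2) = 15 * 0.405465 = 6.081977.
KL = 6.081977 - 15 + 10 = 1.0820

1.0820


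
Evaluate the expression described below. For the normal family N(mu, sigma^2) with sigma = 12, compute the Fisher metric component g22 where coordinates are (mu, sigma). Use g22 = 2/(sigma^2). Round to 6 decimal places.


For the 2-parameter normal family, the Fisher metric has:
  g11 = 1/sigma^2, g22 = 2/sigma^2.
sigma = 12, sigma^2 = 144.
g22 = 0.013889

0.013889


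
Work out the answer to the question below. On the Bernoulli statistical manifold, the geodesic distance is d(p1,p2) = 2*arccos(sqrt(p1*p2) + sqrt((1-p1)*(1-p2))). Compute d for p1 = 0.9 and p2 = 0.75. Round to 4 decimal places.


Geodesic distance on Bernoulli manifold:
d(p1,p2) = 2*arccos(sqrt(p1*p2) + sqrt((1-p1)*(1-p2))).
sqrt(p1*p2) = sqrt(0.9*0.75) = 0.821584.
sqrt((1-p1)*(1-p2)) = sqrt(0.1*0.25) = 0.158114.
arg = 0.821584 + 0.158114 = 0.979698.
d = 2*arccos(0.979698) = 0.4037

0.4037


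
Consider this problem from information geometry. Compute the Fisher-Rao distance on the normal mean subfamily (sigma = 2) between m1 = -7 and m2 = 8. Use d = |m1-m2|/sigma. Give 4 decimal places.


On the fixed-variance normal subfamily, geodesic distance = |m1-m2|/sigma.
|-7 - 8| = 15.
sigma = 2.
d = 15/2 = 7.5000

7.5000


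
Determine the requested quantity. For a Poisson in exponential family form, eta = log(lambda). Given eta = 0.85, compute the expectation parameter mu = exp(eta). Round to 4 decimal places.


Expectation parameter for Poisson exponential family:
mu = exp(eta).
eta = 0.85.
mu = exp(0.85) = 2.3396

2.3396


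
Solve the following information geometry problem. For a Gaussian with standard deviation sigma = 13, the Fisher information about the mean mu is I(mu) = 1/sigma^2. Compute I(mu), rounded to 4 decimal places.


The Fisher information for the mean of a normal distribution is I(mu) = 1/sigma^2.
sigma = 13, so sigma^2 = 169.
I(mu) = 1/169 = 0.0059

0.0059


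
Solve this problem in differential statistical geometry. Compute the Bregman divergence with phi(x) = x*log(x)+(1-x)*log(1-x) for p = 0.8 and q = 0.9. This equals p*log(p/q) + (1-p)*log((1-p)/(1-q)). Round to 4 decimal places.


Bregman divergence with negative entropy generator:
D = p*log(p/q) + (1-p)*log((1-p)/(1-q)).
p = 0.8, q = 0.9.
p*log(p/q) = 0.8*log(0.8/0.9) = -0.094226.
(1-p)*log((1-p)/(1-q)) = 0.2*log(0.2/0.1) = 0.138629.
D = -0.094226 + 0.138629 = 0.0444

0.0444


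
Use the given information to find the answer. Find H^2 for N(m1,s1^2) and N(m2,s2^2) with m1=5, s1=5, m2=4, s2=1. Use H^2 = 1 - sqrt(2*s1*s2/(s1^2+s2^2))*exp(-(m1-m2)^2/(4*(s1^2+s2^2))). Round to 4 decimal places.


Squared Hellinger distance for Gaussians:
H^2 = 1 - sqrt(2*s1*s2/(s1^2+s2^2)) * exp(-(m1-m2)^2/(4*(s1^2+s2^2))).
s1^2 = 25, s2^2 = 1, s1^2+s2^2 = 26.
sqrt(2*5*1/(26)) = 0.620174.
(m1-m2)^2 = (1)^2 = 1.
exp(-1/(4*26)) = exp(-0.009615) = 0.990431.
H^2 = 1 - 0.620174*0.990431 = 0.3858

0.3858


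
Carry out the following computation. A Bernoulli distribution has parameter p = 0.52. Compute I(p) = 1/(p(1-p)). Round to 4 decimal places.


For Bernoulli(p), Fisher information is I(p) = 1/(p*(1-p)).
p = 0.52, 1-p = 0.48.
p*(1-p) = 0.2496.
I(p) = 1/0.2496 = 4.0064

4.0064


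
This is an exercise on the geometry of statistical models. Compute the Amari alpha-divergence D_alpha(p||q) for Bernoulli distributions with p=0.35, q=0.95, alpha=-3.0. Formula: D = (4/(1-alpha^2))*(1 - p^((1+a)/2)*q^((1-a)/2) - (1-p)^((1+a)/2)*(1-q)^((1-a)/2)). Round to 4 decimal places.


Amari alpha-divergence:
D = (4/(1-alpha^2))*(1 - p^((1+a)/2)*q^((1-a)/2) - (1-p)^((1+a)/2)*(1-q)^((1-a)/2)).
alpha = -3.0, p = 0.35, q = 0.95.
e1 = (1+alpha)/2 = -1.0, e2 = (1-alpha)/2 = 2.0.
t1 = p^e1 * q^e2 = 0.35^-1.0 * 0.95^2.0 = 2.578571.
t2 = (1-p)^e1 * (1-q)^e2 = 0.65^-1.0 * 0.05^2.0 = 0.003846.
4/(1-alpha^2) = -0.5.
D = -0.5*(1 - 2.578571 - 0.003846) = 0.7912

0.7912


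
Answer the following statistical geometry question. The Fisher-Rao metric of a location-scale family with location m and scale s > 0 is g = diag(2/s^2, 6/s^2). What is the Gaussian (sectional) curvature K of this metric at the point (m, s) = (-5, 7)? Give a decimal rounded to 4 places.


The metric has the form g = (A dm^2 + B ds^2)/s^2 with A = 2, B = 6.
Substitute u = sqrt(A/B)*m: g = B*(du^2 + ds^2)/s^2, i.e. B times the
Poincare upper half-plane metric, which has constant Gaussian curvature -1.
Scaling a 2D metric by a constant c divides the Gaussian curvature by c,
so K = -1/B = -1/(6) = -0.1667 everywhere (the point (m, s) = (-5, 7) is irrelevant:
the curvature is constant).
The requested Gaussian curvature is K = -0.1667.

-0.1667


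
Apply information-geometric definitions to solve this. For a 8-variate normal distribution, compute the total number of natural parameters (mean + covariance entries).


Exponential family dimension calculation:
For 8-dim MVN: mean has 8 params, covariance has 8*9/2 = 36 unique entries.
Total dim = 8 + 36 = 44.

44


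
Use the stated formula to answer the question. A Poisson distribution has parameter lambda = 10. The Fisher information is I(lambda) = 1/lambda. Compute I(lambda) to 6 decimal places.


Fisher information for Poisson: I(lambda) = 1/lambda.
lambda = 10.
I(lambda) = 1/10 = 0.100000

0.100000
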